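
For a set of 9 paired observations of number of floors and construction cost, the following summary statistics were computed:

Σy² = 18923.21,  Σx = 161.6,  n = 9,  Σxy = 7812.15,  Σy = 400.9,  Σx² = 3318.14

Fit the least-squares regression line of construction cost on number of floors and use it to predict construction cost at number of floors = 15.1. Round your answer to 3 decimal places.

Sxx = Σx² − (Σx)²/n = 3318.14 − 2901.617778 = 416.522222
Sxy = Σxy − (Σx)(Σy)/n = 7812.15 − 7198.382222 = 613.767778
b = Sxy/Sxx = 613.767778/416.522222 = 1.473553
a = ȳ − b·x̄ = 44.544444 − 1.473553·17.955556 = 18.085973
ŷ(15.1) = a + b·15.1 = 18.085973 + 1.473553·15.1 = 40.336631

40.337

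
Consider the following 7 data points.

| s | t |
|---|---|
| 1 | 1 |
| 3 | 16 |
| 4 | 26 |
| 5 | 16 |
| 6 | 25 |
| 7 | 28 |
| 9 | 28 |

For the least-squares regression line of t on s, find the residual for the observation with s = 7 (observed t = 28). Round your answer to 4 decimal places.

1.7619

n = 7, Σx = 35, Σy = 140, Σxy = 831, Σx² = 217
Sxx = Σx² − (Σx)²/n = 217 − 175 = 42
Sxy = Σxy − (Σx)(Σy)/n = 831 − 700 = 131
b = Sxy/Sxx = 131/42 = 3.119048
a = ȳ − b·x̄ = 20 − 3.119048·5 = 4.404762
ŷ(7) = 4.404762 + 3.119048·7 = 26.238095
residual = y − ŷ = 28 − 26.238095 = 1.761905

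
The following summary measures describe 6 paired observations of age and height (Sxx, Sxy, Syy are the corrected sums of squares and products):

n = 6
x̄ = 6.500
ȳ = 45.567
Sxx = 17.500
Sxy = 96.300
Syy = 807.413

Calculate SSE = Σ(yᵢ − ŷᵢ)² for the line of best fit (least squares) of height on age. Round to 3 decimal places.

277.488

b = Sxy/Sxx = 96.3/17.5 = 5.502857
SSE = Syy − b·Sxy = 807.413 − 5.502857·96.3 = 277.487857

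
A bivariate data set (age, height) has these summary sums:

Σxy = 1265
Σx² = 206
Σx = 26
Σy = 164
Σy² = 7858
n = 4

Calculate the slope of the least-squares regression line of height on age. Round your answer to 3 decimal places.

Sxx = Σx² − (Σx)²/n = 206 − 169 = 37
Sxy = Σxy − (Σx)(Σy)/n = 1265 − 1066 = 199
b = Sxy/Sxx = 199/37 = 5.378378

5.378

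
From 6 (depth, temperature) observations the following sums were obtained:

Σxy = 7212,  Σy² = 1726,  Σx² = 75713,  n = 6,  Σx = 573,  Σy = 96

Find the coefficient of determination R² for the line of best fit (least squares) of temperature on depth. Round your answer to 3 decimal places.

0.959

Sxx = Σx² − (Σx)²/n = 75713 − 54721.5 = 20991.5
Sxy = Σxy − (Σx)(Σy)/n = 7212 − 9168 = -1956
Syy = Σy² − (Σy)²/n = 1726 − 1536 = 190
R² = Sxy²/(Sxx·Syy) = (-1956)²/(20991.5·190) = 0.959269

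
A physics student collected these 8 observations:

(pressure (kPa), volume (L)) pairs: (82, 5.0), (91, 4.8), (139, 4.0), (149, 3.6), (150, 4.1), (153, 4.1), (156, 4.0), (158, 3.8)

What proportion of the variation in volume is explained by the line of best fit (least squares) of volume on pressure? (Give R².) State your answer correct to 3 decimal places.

0.858

n = 8, Σx = 1078, Σy = 33.4, Σxy = 4405.9, Σx² = 151736, Σy² = 141.06
Sxx = Σx² − (Σx)²/n = 151736 − 145260.5 = 6475.5
Sxy = Σxy − (Σx)(Σy)/n = 4405.9 − 4500.65 = -94.75
Syy = Σy² − (Σy)²/n = 141.06 − 139.445 = 1.615
R² = Sxy²/(Sxx·Syy) = (-94.75)²/(6475.5·1.615) = 0.858445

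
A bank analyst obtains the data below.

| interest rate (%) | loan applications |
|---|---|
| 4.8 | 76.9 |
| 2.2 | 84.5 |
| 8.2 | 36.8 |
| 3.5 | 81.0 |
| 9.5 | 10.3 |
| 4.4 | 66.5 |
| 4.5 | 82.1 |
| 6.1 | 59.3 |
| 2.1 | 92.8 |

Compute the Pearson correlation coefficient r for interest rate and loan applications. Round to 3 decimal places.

-0.958

n = 9, Σx = 45.3, Σy = 590.2, Σxy = 2456.79, Σx² = 278.85, Σy² = 44366.18
Sxx = Σx² − (Σx)²/n = 278.85 − 228.01 = 50.84
Sxy = Σxy − (Σx)(Σy)/n = 2456.79 − 2970.673333 = -513.883333
Syy = Σy² − (Σy)²/n = 44366.18 − 38704.004444 = 5662.175556
r = Sxy/√(Sxx·Syy) = -513.883333/√(287865.005244) = -513.883333/536.530526 = -0.957790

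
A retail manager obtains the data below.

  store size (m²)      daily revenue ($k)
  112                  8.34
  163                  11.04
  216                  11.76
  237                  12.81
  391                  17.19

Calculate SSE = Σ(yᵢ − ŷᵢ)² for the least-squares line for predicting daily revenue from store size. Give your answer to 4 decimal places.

0.7759

n = 5, Σx = 1119, Σy = 61.14, Σxy = 15031.02, Σx² = 294819, Σy² = 789.327
Sxx = Σx² − (Σx)²/n = 294819 − 250432.2 = 44386.8
Sxy = Σxy − (Σx)(Σy)/n = 15031.02 − 13683.132 = 1347.888
Syy = Σy² − (Σy)²/n = 789.327 − 747.61992 = 41.70708
b = Sxy/Sxx = 1347.888/44386.8 = 0.030367
SSE = Syy − b·Sxy = 41.70708 − 0.030367·1347.888 = 0.775946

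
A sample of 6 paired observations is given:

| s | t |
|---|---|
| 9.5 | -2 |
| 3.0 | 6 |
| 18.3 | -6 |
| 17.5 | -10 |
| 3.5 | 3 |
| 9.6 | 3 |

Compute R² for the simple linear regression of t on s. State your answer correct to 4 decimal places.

n = 6, Σx = 61.4, Σy = -6, Σxy = -246.5, Σx² = 844.8, Σy² = 194
Sxx = Σx² − (Σx)²/n = 844.8 − 628.326667 = 216.473333
Sxy = Σxy − (Σx)(Σy)/n = -246.5 − (-61.4) = -185.1
Syy = Σy² − (Σy)²/n = 194 − 6 = 188
R² = Sxy²/(Sxx·Syy) = (-185.1)²/(216.473333·188) = 0.841881

0.8419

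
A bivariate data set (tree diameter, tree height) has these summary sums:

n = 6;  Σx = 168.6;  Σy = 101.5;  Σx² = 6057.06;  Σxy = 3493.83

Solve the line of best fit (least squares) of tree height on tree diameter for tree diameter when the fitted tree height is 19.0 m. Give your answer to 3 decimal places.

32.384

Sxx = Σx² − (Σx)²/n = 6057.06 − 4737.66 = 1319.4
Sxy = Σxy − (Σx)(Σy)/n = 3493.83 − 2852.15 = 641.68
b = Sxy/Sxx = 641.68/1319.4 = 0.486342
a = ȳ − b·x̄ = 16.916667 − 0.486342·28.1 = 3.250449
Set a + b·x = 19.0: x = (19.0 − 3.250449) / 0.486342 = 32.383677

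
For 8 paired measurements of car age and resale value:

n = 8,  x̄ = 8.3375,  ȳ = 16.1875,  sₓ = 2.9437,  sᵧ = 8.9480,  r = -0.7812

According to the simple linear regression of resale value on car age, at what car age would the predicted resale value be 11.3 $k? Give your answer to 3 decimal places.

b = r · sᵧ/sₓ = -0.7812 · 8.948/2.9437 = -2.374623
a = ȳ − b·x̄ = 16.1875 − (-2.374623)·8.3375 = 35.985919
Set a + b·x = 11.3: x = (11.3 − 35.985919) / (-2.374623) = 10.395721

10.396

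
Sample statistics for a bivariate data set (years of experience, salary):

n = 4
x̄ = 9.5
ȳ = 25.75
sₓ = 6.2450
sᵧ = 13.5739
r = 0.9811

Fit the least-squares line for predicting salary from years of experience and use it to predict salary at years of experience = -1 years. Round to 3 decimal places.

b = r · sᵧ/sₓ = 0.9811 · 13.5739/6.245 = 2.132483
a = ȳ − b·x̄ = 25.75 − 2.132483·9.5 = 5.491416
ŷ(-1) = a + b·-1 = 5.491416 + 2.132483·(-1) = 3.358934

3.359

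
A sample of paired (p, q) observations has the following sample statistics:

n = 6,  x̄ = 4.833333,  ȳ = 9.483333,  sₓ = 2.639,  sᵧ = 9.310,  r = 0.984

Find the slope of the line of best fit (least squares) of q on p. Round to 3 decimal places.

3.471

b = r · sᵧ/sₓ = 0.984 · 9.31/2.639 = 3.471406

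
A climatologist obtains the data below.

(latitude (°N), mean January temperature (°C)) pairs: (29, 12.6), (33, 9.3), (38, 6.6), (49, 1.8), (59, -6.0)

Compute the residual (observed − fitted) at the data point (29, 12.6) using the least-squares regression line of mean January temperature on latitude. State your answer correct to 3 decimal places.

n = 5, Σx = 208, Σy = 24.3, Σxy = 657.3, Σx² = 9256
Sxx = Σx² − (Σx)²/n = 9256 − 8652.8 = 603.2
Sxy = Σxy − (Σx)(Σy)/n = 657.3 − 1010.88 = -353.58
b = Sxy/Sxx = -353.58/603.2 = -0.586174
a = ȳ − b·x̄ = 4.86 − (-0.586174)·41.6 = 29.244828
ŷ(29) = 29.244828 + (-0.586174)·29 = 12.245789
residual = y − ŷ = 12.6 − 12.245789 = 0.354211

0.354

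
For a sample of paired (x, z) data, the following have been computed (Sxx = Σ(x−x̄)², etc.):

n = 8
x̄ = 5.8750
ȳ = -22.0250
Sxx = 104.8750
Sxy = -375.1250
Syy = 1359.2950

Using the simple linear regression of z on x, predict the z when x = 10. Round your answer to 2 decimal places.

-36.78

b = Sxy/Sxx = -375.125/104.875 = -3.576877
a = ȳ − b·x̄ = -22.025 − (-3.576877)·5.875 = -1.010846
ŷ(10) = a + b·10 = -1.010846 + (-3.576877)·10 = -36.779619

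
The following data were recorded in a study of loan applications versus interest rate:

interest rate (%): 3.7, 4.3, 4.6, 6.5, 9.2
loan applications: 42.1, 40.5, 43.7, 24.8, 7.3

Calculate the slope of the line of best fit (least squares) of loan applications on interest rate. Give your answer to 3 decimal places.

n = 5, Σx = 28.3, Σy = 158.4, Σxy = 759.3, Σx² = 180.23
Sxx = Σx² − (Σx)²/n = 180.23 − 160.178 = 20.052
Sxy = Σxy − (Σx)(Σy)/n = 759.3 − 896.544 = -137.244
b = Sxy/Sxx = -137.244/20.052 = -6.844405

-6.844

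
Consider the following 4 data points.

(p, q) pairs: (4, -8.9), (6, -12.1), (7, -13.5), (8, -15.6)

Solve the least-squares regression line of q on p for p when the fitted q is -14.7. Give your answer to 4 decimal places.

n = 4, Σx = 25, Σy = -50.1, Σxy = -327.5, Σx² = 165
Sxx = Σx² − (Σx)²/n = 165 − 156.25 = 8.75
Sxy = Σxy − (Σx)(Σy)/n = -327.5 − (-313.125) = -14.375
b = Sxy/Sxx = -14.375/8.75 = -1.642857
a = ȳ − b·x̄ = -12.525 − (-1.642857)·6.25 = -2.257143
Set a + b·x = -14.7: x = (-14.7 − (-2.257143)) / (-1.642857) = 7.573913

7.5739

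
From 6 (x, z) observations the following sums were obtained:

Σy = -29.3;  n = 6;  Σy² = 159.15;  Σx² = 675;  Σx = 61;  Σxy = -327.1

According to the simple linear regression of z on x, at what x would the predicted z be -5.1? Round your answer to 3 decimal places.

Sxx = Σx² − (Σx)²/n = 675 − 620.166667 = 54.833333
Sxy = Σxy − (Σx)(Σy)/n = -327.1 − (-297.883333) = -29.216667
b = Sxy/Sxx = -29.216667/54.833333 = -0.532827
a = ȳ − b·x̄ = -4.883333 − (-0.532827)·10.166667 = 0.533739
Set a + b·x = -5.1: x = (-5.1 − 0.533739) / (-0.532827) = 10.573303

10.573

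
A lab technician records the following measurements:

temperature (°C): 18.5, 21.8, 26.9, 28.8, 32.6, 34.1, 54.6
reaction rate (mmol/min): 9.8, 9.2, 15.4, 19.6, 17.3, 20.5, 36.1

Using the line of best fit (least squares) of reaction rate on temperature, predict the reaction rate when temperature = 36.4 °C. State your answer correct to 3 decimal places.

22.293

n = 7, Σx = 217.3, Σy = 127.9, Σxy = 4594.69, Σx² = 7577.27
Sxx = Σx² − (Σx)²/n = 7577.27 − 6745.612857 = 831.657143
Sxy = Σxy − (Σx)(Σy)/n = 4594.69 − 3970.381429 = 624.308571
b = Sxy/Sxx = 624.308571/831.657143 = 0.750680
a = ȳ − b·x̄ = 18.271429 − 0.750680·31.042857 = -5.031830
ŷ(36.4) = a + b·36.4 = -5.031830 + 0.750680·36.4 = 22.292930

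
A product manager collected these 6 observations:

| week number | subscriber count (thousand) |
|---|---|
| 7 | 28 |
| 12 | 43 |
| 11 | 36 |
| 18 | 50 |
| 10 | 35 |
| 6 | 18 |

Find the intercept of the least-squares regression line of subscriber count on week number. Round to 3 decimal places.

n = 6, Σx = 64, Σy = 210, Σxy = 2466, Σx² = 774
Sxx = Σx² − (Σx)²/n = 774 − 682.666667 = 91.333333
Sxy = Σxy − (Σx)(Σy)/n = 2466 − 2240 = 226
b = Sxy/Sxx = 226/91.333333 = 2.474453
a = ȳ − b·x̄ = 35 − 2.474453·10.666667 = 8.605839

8.606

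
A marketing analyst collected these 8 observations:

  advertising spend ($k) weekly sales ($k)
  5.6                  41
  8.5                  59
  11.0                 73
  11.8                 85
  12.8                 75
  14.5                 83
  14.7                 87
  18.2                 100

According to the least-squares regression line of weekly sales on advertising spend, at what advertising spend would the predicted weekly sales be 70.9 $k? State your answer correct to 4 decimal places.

n = 8, Σx = 97.1, Σy = 603, Σxy = 7799.5, Σx² = 1285.27
Sxx = Σx² − (Σx)²/n = 1285.27 − 1178.55125 = 106.71875
Sxy = Σxy − (Σx)(Σy)/n = 7799.5 − 7318.9125 = 480.5875
b = Sxy/Sxx = 480.5875/106.71875 = 4.503309
a = ȳ − b·x̄ = 75.375 − 4.503309·12.1375 = 20.716088
Set a + b·x = 70.9: x = (70.9 − 20.716088) / 4.503309 = 11.143786

11.1438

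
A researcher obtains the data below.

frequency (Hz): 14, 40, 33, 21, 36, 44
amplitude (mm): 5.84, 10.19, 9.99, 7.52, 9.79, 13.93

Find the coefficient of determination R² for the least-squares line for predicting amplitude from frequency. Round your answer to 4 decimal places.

n = 6, Σx = 188, Σy = 57.26, Σxy = 1942.31, Σx² = 6558, Σy² = 584.1812
Sxx = Σx² − (Σx)²/n = 6558 − 5890.666667 = 667.333333
Sxy = Σxy − (Σx)(Σy)/n = 1942.31 − 1794.146667 = 148.163333
Syy = Σy² − (Σy)²/n = 584.1812 − 546.451267 = 37.729933
R² = Sxy²/(Sxx·Syy) = (148.163333)²/(667.333333·37.729933) = 0.871872

0.8719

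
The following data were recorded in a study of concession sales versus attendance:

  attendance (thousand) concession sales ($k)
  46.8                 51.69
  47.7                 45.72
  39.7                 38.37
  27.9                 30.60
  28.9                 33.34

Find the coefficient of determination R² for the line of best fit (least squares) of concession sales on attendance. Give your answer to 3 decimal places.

n = 5, Σx = 191, Σy = 199.72, Σxy = 7940.491, Σx² = 7655.24, Σy² = 8282.347
Sxx = Σx² − (Σx)²/n = 7655.24 − 7296.2 = 359.04
Sxy = Σxy − (Σx)(Σy)/n = 7940.491 − 7629.304 = 311.187
Syy = Σy² − (Σy)²/n = 8282.347 − 7977.61568 = 304.73132
R² = Sxy²/(Sxx·Syy) = (311.187)²/(359.04·304.73132) = 0.885081

0.885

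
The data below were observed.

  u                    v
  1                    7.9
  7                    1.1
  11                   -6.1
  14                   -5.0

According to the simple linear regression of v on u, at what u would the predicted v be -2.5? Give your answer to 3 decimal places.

n = 4, Σx = 33, Σy = -2.1, Σxy = -121.5, Σx² = 367
Sxx = Σx² − (Σx)²/n = 367 − 272.25 = 94.75
Sxy = Σxy − (Σx)(Σy)/n = -121.5 − (-17.325) = -104.175
b = Sxy/Sxx = -104.175/94.75 = -1.099472
a = ȳ − b·x̄ = -0.525 − (-1.099472)·8.25 = 8.545646
Set a + b·x = -2.5: x = (-2.5 − 8.545646) / (-1.099472) = 10.046316

10.046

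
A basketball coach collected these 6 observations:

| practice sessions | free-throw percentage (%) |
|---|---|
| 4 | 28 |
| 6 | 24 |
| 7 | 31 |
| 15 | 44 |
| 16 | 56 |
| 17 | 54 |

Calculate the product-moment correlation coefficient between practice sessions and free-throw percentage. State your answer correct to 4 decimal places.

n = 6, Σx = 65, Σy = 237, Σxy = 2947, Σx² = 871, Σy² = 10309
Sxx = Σx² − (Σx)²/n = 871 − 704.166667 = 166.833333
Sxy = Σxy − (Σx)(Σy)/n = 2947 − 2567.5 = 379.5
Syy = Σy² − (Σy)²/n = 10309 − 9361.5 = 947.5
r = Sxy/√(Sxx·Syy) = 379.5/√(158074.583333) = 379.5/397.585945 = 0.954511

0.9545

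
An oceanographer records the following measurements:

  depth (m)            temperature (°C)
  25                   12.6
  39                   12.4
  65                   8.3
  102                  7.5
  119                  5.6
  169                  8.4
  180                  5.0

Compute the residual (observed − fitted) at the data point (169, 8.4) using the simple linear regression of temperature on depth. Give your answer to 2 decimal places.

n = 7, Σx = 699, Σy = 59.8, Σxy = 5089.1, Σx² = 91897
Sxx = Σx² − (Σx)²/n = 91897 − 69800.142857 = 22096.857143
Sxy = Σxy − (Σx)(Σy)/n = 5089.1 − 5971.457143 = -882.357143
b = Sxy/Sxx = -882.357143/22096.857143 = -0.039931
a = ȳ − b·x̄ = 8.542857 − (-0.039931)·99.857143 = 12.530287
ŷ(169) = 12.530287 + (-0.039931)·169 = 5.781890
residual = y − ŷ = 8.4 − 5.781890 = 2.618110

2.62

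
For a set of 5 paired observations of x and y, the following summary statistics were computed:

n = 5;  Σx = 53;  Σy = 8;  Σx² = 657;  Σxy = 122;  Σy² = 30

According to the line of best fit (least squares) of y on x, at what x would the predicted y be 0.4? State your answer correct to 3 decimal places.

Sxx = Σx² − (Σx)²/n = 657 − 561.8 = 95.2
Sxy = Σxy − (Σx)(Σy)/n = 122 − 84.8 = 37.2
b = Sxy/Sxx = 37.2/95.2 = 0.390756
a = ȳ − b·x̄ = 1.6 − 0.390756·10.6 = -2.542017
Set a + b·x = 0.4: x = (0.4 − (-2.542017)) / 0.390756 = 7.529032

7.529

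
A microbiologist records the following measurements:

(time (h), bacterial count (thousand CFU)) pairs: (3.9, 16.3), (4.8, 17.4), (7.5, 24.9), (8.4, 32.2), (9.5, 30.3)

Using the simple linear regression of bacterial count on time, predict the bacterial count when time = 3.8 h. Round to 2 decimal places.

n = 5, Σx = 34.1, Σy = 121.1, Σxy = 892.17, Σx² = 255.31
Sxx = Σx² − (Σx)²/n = 255.31 − 232.562 = 22.748
Sxy = Σxy − (Σx)(Σy)/n = 892.17 − 825.902 = 66.268
b = Sxy/Sxx = 66.268/22.748 = 2.913135
a = ȳ − b·x̄ = 24.22 − 2.913135·6.82 = 4.352418
ŷ(3.8) = a + b·3.8 = 4.352418 + 2.913135·3.8 = 15.422332

15.42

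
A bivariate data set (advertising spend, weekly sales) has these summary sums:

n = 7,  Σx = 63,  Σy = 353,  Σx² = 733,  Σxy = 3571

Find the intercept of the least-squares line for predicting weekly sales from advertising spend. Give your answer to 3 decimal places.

29.067

Sxx = Σx² − (Σx)²/n = 733 − 567 = 166
Sxy = Σxy − (Σx)(Σy)/n = 3571 − 3177 = 394
b = Sxy/Sxx = 394/166 = 2.373494
a = ȳ − b·x̄ = 50.428571 − 2.373494·9 = 29.067126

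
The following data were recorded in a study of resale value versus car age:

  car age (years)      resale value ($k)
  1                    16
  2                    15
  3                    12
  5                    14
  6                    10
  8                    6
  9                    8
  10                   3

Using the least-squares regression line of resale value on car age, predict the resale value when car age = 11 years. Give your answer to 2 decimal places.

3.45

n = 8, Σx = 44, Σy = 84, Σxy = 362, Σx² = 320
Sxx = Σx² − (Σx)²/n = 320 − 242 = 78
Sxy = Σxy − (Σx)(Σy)/n = 362 − 462 = -100
b = Sxy/Sxx = -100/78 = -1.282051
a = ȳ − b·x̄ = 10.5 − (-1.282051)·5.5 = 17.551282
ŷ(11) = a + b·11 = 17.551282 + (-1.282051)·11 = 3.448718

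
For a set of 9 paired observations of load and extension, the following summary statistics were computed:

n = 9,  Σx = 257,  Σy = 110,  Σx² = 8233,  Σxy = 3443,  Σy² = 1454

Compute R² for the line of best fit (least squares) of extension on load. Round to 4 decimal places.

Sxx = Σx² − (Σx)²/n = 8233 − 7338.777778 = 894.222222
Sxy = Σxy − (Σx)(Σy)/n = 3443 − 3141.111111 = 301.888889
Syy = Σy² − (Σy)²/n = 1454 − 1344.444444 = 109.555556
R² = Sxy²/(Sxx·Syy) = (301.888889)²/(894.222222·109.555556) = 0.930282

0.9303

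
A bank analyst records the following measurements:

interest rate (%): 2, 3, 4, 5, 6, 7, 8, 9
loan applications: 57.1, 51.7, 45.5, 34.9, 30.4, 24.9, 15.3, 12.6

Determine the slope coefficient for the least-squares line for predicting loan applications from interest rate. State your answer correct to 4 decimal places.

n = 8, Σx = 44, Σy = 272.4, Σxy = 1218.3, Σx² = 284
Sxx = Σx² − (Σx)²/n = 284 − 242 = 42
Sxy = Σxy − (Σx)(Σy)/n = 1218.3 − 1498.2 = -279.9
b = Sxy/Sxx = -279.9/42 = -6.664286

-6.6643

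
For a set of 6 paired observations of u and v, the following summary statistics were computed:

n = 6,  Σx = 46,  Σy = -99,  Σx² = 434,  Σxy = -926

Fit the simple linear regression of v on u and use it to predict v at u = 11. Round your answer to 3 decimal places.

Sxx = Σx² − (Σx)²/n = 434 − 352.666667 = 81.333333
Sxy = Σxy − (Σx)(Σy)/n = -926 − (-759) = -167
b = Sxy/Sxx = -167/81.333333 = -2.053279
a = ȳ − b·x̄ = -16.5 − (-2.053279)·7.666667 = -0.758197
ŷ(11) = a + b·11 = -0.758197 + (-2.053279)·11 = -23.344262

-23.344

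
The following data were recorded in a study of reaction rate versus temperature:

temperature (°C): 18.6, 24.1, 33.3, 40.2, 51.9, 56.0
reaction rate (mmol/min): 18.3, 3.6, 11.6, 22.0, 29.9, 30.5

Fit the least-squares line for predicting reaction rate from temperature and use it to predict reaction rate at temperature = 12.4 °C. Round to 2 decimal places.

n = 6, Σx = 224.1, Σy = 115.9, Σxy = 4957.63, Σx² = 9481.31
Sxx = Σx² − (Σx)²/n = 9481.31 − 8370.135 = 1111.175
Sxy = Σxy − (Σx)(Σy)/n = 4957.63 − 4328.865 = 628.765
b = Sxy/Sxx = 628.765/1111.175 = 0.565856
a = ȳ − b·x̄ = 19.316667 − 0.565856·37.35 = -1.818054
ŷ(12.4) = a + b·12.4 = -1.818054 + 0.565856·12.4 = 5.198560

5.20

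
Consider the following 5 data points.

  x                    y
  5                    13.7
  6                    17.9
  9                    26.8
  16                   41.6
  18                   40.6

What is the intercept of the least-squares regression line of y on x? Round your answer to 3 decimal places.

n = 5, Σx = 54, Σy = 140.6, Σxy = 1813.5, Σx² = 722
Sxx = Σx² − (Σx)²/n = 722 − 583.2 = 138.8
Sxy = Σxy − (Σx)(Σy)/n = 1813.5 − 1518.48 = 295.02
b = Sxy/Sxx = 295.02/138.8 = 2.125504
a = ȳ − b·x̄ = 28.12 − 2.125504·10.8 = 5.164553

5.165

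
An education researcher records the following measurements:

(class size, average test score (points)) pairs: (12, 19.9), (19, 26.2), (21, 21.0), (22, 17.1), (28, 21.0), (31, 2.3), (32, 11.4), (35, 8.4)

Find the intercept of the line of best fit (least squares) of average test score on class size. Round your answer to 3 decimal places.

n = 8, Σx = 200, Σy = 127.3, Σxy = 2871.9, Σx² = 5424
Sxx = Σx² − (Σx)²/n = 5424 − 5000 = 424
Sxy = Σxy − (Σx)(Σy)/n = 2871.9 − 3182.5 = -310.6
b = Sxy/Sxx = -310.6/424 = -0.732547
a = ȳ − b·x̄ = 15.9125 − (-0.732547)·25 = 34.226179

34.226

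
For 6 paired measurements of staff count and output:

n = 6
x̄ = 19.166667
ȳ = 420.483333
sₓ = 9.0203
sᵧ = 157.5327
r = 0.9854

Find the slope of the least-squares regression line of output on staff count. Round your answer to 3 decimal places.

b = r · sᵧ/sₓ = 0.9854 · 157.5327/9.0203 = 17.209264

17.209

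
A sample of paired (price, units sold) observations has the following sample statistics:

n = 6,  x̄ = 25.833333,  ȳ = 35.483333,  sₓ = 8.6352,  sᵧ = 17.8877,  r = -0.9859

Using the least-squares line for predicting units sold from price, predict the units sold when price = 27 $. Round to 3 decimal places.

33.101

b = r · sᵧ/sₓ = -0.9859 · 17.8877/8.6352 = -2.042279
a = ȳ − b·x̄ = 35.483333 − (-2.042279)·25.833333 = 88.242194
ŷ(27) = a + b·27 = 88.242194 + (-2.042279)·27 = 33.100674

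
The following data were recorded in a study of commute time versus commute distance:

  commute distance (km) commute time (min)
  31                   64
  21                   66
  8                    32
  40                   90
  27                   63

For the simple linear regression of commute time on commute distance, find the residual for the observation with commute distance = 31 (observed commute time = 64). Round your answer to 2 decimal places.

n = 5, Σx = 127, Σy = 315, Σxy = 8927, Σx² = 3795
Sxx = Σx² − (Σx)²/n = 3795 − 3225.8 = 569.2
Sxy = Σxy − (Σx)(Σy)/n = 8927 − 8001 = 926
b = Sxy/Sxx = 926/569.2 = 1.626845
a = ȳ − b·x̄ = 63 − 1.626845·25.4 = 21.678145
ŷ(31) = 21.678145 + 1.626845·31 = 72.110330
residual = y − ŷ = 64 − 72.110330 = -8.110330

-8.11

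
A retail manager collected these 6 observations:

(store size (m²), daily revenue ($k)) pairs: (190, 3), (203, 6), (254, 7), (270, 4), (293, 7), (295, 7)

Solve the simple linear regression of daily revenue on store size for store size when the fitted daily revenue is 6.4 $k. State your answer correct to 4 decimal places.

n = 6, Σx = 1505, Σy = 34, Σxy = 8762, Σx² = 387599
Sxx = Σx² − (Σx)²/n = 387599 − 377504.166667 = 10094.833333
Sxy = Σxy − (Σx)(Σy)/n = 8762 − 8528.333333 = 233.666667
b = Sxy/Sxx = 233.666667/10094.833333 = 0.023147
a = ȳ − b·x̄ = 5.666667 − 0.023147·250.833333 = -0.139411
Set a + b·x = 6.4: x = (6.4 − (-0.139411)) / 0.023147 = 282.514693

282.5147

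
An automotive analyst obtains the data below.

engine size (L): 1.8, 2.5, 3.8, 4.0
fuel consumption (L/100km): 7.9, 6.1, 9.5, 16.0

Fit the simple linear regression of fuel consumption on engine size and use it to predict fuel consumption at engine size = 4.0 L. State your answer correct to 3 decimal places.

12.829

n = 4, Σx = 12.1, Σy = 39.5, Σxy = 129.57, Σx² = 39.93
Sxx = Σx² − (Σx)²/n = 39.93 − 36.6025 = 3.3275
Sxy = Σxy − (Σx)(Σy)/n = 129.57 − 119.4875 = 10.0825
b = Sxy/Sxx = 10.0825/3.3275 = 3.030053
a = ȳ − b·x̄ = 9.875 − 3.030053·3.025 = 0.709091
ŷ(4.0) = a + b·4.0 = 0.709091 + 3.030053·4 = 12.829301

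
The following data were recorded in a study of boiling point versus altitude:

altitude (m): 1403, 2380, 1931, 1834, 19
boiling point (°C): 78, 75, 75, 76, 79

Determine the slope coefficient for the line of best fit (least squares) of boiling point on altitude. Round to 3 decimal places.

-0.002

n = 5, Σx = 7567, Σy = 383, Σxy = 573644, Σx² = 14725487
Sxx = Σx² − (Σx)²/n = 14725487 − 11451897.8 = 3273589.2
Sxy = Σxy − (Σx)(Σy)/n = 573644 − 579632.2 = -5988.2
b = Sxy/Sxx = -5988.2/3273589.2 = -0.001829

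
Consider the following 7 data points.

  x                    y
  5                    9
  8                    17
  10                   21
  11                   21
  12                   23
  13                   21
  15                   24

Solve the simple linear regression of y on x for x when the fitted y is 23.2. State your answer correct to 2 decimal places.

13.23

n = 7, Σx = 74, Σy = 136, Σxy = 1531, Σx² = 848
Sxx = Σx² − (Σx)²/n = 848 − 782.285714 = 65.714286
Sxy = Σxy − (Σx)(Σy)/n = 1531 − 1437.714286 = 93.285714
b = Sxy/Sxx = 93.285714/65.714286 = 1.419565
a = ȳ − b·x̄ = 19.428571 − 1.419565·10.571429 = 4.421739
Set a + b·x = 23.2: x = (23.2 − 4.421739) / 1.419565 = 13.228178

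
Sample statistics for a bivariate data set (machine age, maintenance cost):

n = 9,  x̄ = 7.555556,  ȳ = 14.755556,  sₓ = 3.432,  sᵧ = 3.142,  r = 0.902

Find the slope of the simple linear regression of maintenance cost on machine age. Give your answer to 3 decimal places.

0.826

b = r · sᵧ/sₓ = 0.902 · 3.142/3.432 = 0.825782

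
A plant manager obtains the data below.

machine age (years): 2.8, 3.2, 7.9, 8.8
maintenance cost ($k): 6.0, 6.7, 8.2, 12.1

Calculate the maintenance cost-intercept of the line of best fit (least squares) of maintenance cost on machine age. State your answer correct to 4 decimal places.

3.9169

n = 4, Σx = 22.7, Σy = 33, Σxy = 209.5, Σx² = 157.93
Sxx = Σx² − (Σx)²/n = 157.93 − 128.8225 = 29.1075
Sxy = Σxy − (Σx)(Σy)/n = 209.5 − 187.275 = 22.225
b = Sxy/Sxx = 22.225/29.1075 = 0.763549
a = ȳ − b·x̄ = 8.25 − 0.763549·5.675 = 3.916860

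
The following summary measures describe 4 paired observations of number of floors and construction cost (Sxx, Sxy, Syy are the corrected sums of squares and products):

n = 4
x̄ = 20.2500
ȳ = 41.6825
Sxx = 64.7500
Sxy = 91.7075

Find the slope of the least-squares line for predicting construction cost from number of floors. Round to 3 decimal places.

1.416

b = Sxy/Sxx = 91.7075/64.75 = 1.416332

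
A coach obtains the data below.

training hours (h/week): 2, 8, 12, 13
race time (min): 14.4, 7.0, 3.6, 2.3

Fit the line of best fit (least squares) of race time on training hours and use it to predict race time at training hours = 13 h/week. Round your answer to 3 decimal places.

2.221

n = 4, Σx = 35, Σy = 27.3, Σxy = 157.9, Σx² = 381
Sxx = Σx² − (Σx)²/n = 381 − 306.25 = 74.75
Sxy = Σxy − (Σx)(Σy)/n = 157.9 − 238.875 = -80.975
b = Sxy/Sxx = -80.975/74.75 = -1.083278
a = ȳ − b·x̄ = 6.825 − (-1.083278)·8.75 = 16.303679
ŷ(13) = a + b·13 = 16.303679 + (-1.083278)·13 = 2.221070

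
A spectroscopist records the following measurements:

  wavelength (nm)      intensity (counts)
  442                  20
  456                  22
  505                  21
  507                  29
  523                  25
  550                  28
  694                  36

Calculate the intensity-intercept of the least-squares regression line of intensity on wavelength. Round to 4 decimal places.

n = 7, Σx = 3677, Σy = 181, Σxy = 97639, Σx² = 1973039
Sxx = Σx² − (Σx)²/n = 1973039 − 1931475.571429 = 41563.428571
Sxy = Σxy − (Σx)(Σy)/n = 97639 − 95076.714286 = 2562.285714
b = Sxy/Sxx = 2562.285714/41563.428571 = 0.061648
a = ȳ − b·x̄ = 25.857143 − 0.061648·525.285714 = -6.525462

-6.5255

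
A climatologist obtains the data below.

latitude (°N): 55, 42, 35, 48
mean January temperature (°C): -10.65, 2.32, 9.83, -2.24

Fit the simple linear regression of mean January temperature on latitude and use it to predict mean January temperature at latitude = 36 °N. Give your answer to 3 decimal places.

n = 4, Σx = 180, Σy = -0.74, Σxy = -251.78, Σx² = 8318
Sxx = Σx² − (Σx)²/n = 8318 − 8100 = 218
Sxy = Σxy − (Σx)(Σy)/n = -251.78 − (-33.3) = -218.48
b = Sxy/Sxx = -218.48/218 = -1.002202
a = ȳ − b·x̄ = -0.185 − (-1.002202)·45 = 44.914083
ŷ(36) = a + b·36 = 44.914083 + (-1.002202)·36 = 8.834817

8.835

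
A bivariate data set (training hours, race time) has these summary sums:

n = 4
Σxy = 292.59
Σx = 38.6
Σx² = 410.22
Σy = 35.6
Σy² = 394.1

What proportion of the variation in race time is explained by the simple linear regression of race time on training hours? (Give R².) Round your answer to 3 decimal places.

0.891

Sxx = Σx² − (Σx)²/n = 410.22 − 372.49 = 37.73
Sxy = Σxy − (Σx)(Σy)/n = 292.59 − 343.54 = -50.95
Syy = Σy² − (Σy)²/n = 394.1 − 316.84 = 77.26
R² = Sxy²/(Sxx·Syy) = (-50.95)²/(37.73·77.26) = 0.890527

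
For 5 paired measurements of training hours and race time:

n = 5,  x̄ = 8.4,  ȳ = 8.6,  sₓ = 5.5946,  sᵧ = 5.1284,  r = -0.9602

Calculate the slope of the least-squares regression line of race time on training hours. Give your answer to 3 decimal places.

-0.880

b = r · sᵧ/sₓ = -0.9602 · 5.1284/5.5946 = -0.880186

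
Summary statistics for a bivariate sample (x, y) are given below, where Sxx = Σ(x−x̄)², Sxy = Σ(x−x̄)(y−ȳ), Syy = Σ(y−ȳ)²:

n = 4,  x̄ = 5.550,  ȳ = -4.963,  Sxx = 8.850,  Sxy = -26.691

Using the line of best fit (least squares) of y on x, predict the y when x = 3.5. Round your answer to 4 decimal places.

b = Sxy/Sxx = -26.691/8.85 = -3.015932
a = ȳ − b·x̄ = -4.963 − (-3.015932)·5.55 = 11.775424
ŷ(3.5) = a + b·3.5 = 11.775424 + (-3.015932)·3.5 = 1.219661

1.2197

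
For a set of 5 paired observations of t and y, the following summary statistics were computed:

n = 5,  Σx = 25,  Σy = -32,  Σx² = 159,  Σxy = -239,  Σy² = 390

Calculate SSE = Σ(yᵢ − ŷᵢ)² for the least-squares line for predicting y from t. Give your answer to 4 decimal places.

Sxx = Σx² − (Σx)²/n = 159 − 125 = 34
Sxy = Σxy − (Σx)(Σy)/n = -239 − (-160) = -79
Syy = Σy² − (Σy)²/n = 390 − 204.8 = 185.2
b = Sxy/Sxx = -79/34 = -2.323529
SSE = Syy − b·Sxy = 185.2 − (-2.323529)·(-79) = 1.641176

1.6412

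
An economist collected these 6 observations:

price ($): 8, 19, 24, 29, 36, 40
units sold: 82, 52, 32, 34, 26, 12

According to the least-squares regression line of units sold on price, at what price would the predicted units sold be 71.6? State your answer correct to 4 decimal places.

n = 6, Σx = 156, Σy = 238, Σxy = 4814, Σx² = 4738
Sxx = Σx² − (Σx)²/n = 4738 − 4056 = 682
Sxy = Σxy − (Σx)(Σy)/n = 4814 − 6188 = -1374
b = Sxy/Sxx = -1374/682 = -2.014663
a = ȳ − b·x̄ = 39.666667 − (-2.014663)·26 = 92.047898
Set a + b·x = 71.6: x = (71.6 − 92.047898) / (-2.014663) = 10.149539

10.1495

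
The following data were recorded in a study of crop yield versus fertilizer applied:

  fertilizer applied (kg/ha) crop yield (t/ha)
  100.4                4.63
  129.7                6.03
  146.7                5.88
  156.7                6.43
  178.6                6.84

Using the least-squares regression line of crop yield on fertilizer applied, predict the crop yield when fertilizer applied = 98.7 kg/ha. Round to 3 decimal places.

n = 5, Σx = 712.1, Σy = 29.81, Σxy = 4338.744, Σx² = 104875.99
Sxx = Σx² − (Σx)²/n = 104875.99 − 101417.282 = 3458.708
Sxy = Σxy − (Σx)(Σy)/n = 4338.744 − 4245.5402 = 93.2038
b = Sxy/Sxx = 93.2038/3458.708 = 0.026948
a = ȳ − b·x̄ = 5.962 − 0.026948·142.42 = 2.124126
ŷ(98.7) = a + b·98.7 = 2.124126 + 0.026948·98.7 = 4.783852

4.784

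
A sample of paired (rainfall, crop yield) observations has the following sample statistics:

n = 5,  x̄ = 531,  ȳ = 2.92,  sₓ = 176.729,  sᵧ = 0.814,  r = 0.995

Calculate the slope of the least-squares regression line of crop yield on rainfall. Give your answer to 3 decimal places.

b = r · sᵧ/sₓ = 0.995 · 0.814/176.729 = 0.004583

0.005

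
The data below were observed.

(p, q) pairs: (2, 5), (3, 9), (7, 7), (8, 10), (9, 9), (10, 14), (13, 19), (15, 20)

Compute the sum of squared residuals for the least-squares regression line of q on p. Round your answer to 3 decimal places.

n = 8, Σx = 67, Σy = 93, Σxy = 934, Σx² = 701, Σy² = 1293
Sxx = Σx² − (Σx)²/n = 701 − 561.125 = 139.875
Sxy = Σxy − (Σx)(Σy)/n = 934 − 778.875 = 155.125
Syy = Σy² − (Σy)²/n = 1293 − 1081.125 = 211.875
b = Sxy/Sxx = 155.125/139.875 = 1.109026
SSE = Syy − b·Sxy = 211.875 − 1.109026·155.125 = 39.837355

39.837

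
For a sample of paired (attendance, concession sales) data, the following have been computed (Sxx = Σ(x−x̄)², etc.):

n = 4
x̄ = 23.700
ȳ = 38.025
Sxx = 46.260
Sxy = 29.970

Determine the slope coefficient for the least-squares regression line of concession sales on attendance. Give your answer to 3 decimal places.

0.648

b = Sxy/Sxx = 29.97/46.26 = 0.647860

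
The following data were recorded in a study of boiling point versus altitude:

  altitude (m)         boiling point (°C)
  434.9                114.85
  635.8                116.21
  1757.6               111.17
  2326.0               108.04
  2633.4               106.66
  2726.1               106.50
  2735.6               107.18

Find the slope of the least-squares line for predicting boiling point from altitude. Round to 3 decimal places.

n = 7, Σx = 13249.4, Σy = 770.61, Σxy = 1434937.717, Σx² = 30942737.54
Sxx = Σx² − (Σx)²/n = 30942737.54 − 25078085.765714 = 5864651.774286
Sxy = Σxy − (Σx)(Σy)/n = 1434937.717 − 1458588.590571 = -23650.873571
b = Sxy/Sxx = -23650.873571/5864651.774286 = -0.004033

-0.004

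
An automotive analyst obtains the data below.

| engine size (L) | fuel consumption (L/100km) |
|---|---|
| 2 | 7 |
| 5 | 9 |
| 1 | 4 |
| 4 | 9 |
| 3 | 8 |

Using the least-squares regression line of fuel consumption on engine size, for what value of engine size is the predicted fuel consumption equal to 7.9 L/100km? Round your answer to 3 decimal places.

n = 5, Σx = 15, Σy = 37, Σxy = 123, Σx² = 55
Sxx = Σx² − (Σx)²/n = 55 − 45 = 10
Sxy = Σxy − (Σx)(Σy)/n = 123 − 111 = 12
b = Sxy/Sxx = 12/10 = 1.2
a = ȳ − b·x̄ = 7.4 − 1.2·3 = 3.8
Set a + b·x = 7.9: x = (7.9 − 3.8) / 1.2 = 3.416667

3.417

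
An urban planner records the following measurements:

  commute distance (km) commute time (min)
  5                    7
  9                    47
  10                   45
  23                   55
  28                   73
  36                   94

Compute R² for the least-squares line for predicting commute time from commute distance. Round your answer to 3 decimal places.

0.844

n = 6, Σx = 111, Σy = 321, Σxy = 7601, Σx² = 2815, Σy² = 21473
Sxx = Σx² − (Σx)²/n = 2815 − 2053.5 = 761.5
Sxy = Σxy − (Σx)(Σy)/n = 7601 − 5938.5 = 1662.5
Syy = Σy² − (Σy)²/n = 21473 − 17173.5 = 4299.5
R² = Sxy²/(Sxx·Syy) = (1662.5)²/(761.5·4299.5) = 0.844181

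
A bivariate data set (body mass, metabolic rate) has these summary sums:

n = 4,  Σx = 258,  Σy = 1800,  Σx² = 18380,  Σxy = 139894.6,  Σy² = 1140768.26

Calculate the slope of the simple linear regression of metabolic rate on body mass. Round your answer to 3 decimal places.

Sxx = Σx² − (Σx)²/n = 18380 − 16641 = 1739
Sxy = Σxy − (Σx)(Σy)/n = 139894.6 − 116100 = 23794.6
b = Sxy/Sxx = 23794.6/1739 = 13.682921

13.683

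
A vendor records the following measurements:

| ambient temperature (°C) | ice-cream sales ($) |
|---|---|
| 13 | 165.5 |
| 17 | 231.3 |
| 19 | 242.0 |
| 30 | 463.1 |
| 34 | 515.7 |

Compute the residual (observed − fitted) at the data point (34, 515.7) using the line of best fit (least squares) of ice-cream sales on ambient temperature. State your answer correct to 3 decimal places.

n = 5, Σx = 113, Σy = 1617.6, Σxy = 42108.4, Σx² = 2875
Sxx = Σx² − (Σx)²/n = 2875 − 2553.8 = 321.2
Sxy = Σxy − (Σx)(Σy)/n = 42108.4 − 36557.76 = 5550.64
b = Sxy/Sxx = 5550.64/321.2 = 17.280946
a = ȳ − b·x̄ = 323.52 − 17.280946·22.6 = -67.029390
ŷ(34) = -67.029390 + 17.280946·34 = 520.522790
residual = y − ŷ = 515.7 − 520.522790 = -4.822790

-4.823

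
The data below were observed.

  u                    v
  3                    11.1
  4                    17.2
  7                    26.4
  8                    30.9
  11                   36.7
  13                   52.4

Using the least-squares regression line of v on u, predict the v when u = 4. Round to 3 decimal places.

15.506

n = 6, Σx = 46, Σy = 174.7, Σxy = 1619, Σx² = 428
Sxx = Σx² − (Σx)²/n = 428 − 352.666667 = 75.333333
Sxy = Σxy − (Σx)(Σy)/n = 1619 − 1339.366667 = 279.633333
b = Sxy/Sxx = 279.633333/75.333333 = 3.711947
a = ȳ − b·x̄ = 29.116667 − 3.711947·7.666667 = 0.658407
ŷ(4) = a + b·4 = 0.658407 + 3.711947·4 = 15.506195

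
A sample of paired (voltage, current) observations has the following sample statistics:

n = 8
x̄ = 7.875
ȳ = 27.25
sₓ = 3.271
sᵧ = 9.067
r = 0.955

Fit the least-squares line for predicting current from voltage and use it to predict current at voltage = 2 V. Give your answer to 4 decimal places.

11.6977

b = r · sᵧ/sₓ = 0.955 · 9.067/3.271 = 2.647198
a = ȳ − b·x̄ = 27.25 − 2.647198·7.875 = 6.403315
ŷ(2) = a + b·2 = 6.403315 + 2.647198·2 = 11.697711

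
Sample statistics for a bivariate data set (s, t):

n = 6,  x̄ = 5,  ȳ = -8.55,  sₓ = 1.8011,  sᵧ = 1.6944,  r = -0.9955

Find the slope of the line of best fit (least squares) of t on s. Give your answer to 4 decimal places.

b = r · sᵧ/sₓ = -0.9955 · 1.6944/1.8011 = -0.936525

-0.9365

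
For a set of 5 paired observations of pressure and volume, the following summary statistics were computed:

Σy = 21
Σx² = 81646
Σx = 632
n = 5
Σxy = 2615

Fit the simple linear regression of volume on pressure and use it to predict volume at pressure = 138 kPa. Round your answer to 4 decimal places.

3.9405

Sxx = Σx² − (Σx)²/n = 81646 − 79884.8 = 1761.2
Sxy = Σxy − (Σx)(Σy)/n = 2615 − 2654.4 = -39.4
b = Sxy/Sxx = -39.4/1761.2 = -0.022371
a = ȳ − b·x̄ = 4.2 − (-0.022371)·126.4 = 7.027708
ŷ(138) = a + b·138 = 7.027708 + (-0.022371)·138 = 3.940495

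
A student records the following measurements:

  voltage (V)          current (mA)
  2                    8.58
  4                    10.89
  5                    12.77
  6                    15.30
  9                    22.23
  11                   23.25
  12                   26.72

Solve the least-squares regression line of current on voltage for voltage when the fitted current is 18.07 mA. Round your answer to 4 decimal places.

7.5238

n = 7, Σx = 49, Σy = 119.74, Σxy = 992.83, Σx² = 427
Sxx = Σx² − (Σx)²/n = 427 − 343 = 84
Sxy = Σxy − (Σx)(Σy)/n = 992.83 − 838.18 = 154.65
b = Sxy/Sxx = 154.65/84 = 1.841071
a = ȳ − b·x̄ = 17.105714 − 1.841071·7 = 4.218214
Set a + b·x = 18.07: x = (18.07 − 4.218214) / 1.841071 = 7.523763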